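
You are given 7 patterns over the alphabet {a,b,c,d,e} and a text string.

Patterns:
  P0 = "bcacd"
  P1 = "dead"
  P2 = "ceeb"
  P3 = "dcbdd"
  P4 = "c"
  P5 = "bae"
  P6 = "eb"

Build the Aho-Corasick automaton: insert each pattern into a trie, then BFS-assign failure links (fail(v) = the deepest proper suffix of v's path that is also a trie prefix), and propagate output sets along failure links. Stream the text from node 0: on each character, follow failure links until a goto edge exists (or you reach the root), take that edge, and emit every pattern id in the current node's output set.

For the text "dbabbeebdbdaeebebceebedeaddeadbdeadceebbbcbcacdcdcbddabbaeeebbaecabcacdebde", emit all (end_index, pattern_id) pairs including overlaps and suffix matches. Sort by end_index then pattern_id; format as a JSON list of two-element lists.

Build automaton:
Trie (insert patterns):
  n0 'ε': b→1 c→10 d→6 e→20
  n1 'b': a→18 c→2
  n2 'bc': a→3
  n3 'bca': c→4
  n4 'bcac': d→5
  n5 'bcacd': ·  ←P0
  n6 'd': c→14 e→7
  n7 'de': a→8
  n8 'dea': d→9
  n9 'dead': ·  ←P1
  n10 'c': e→11  ←P4
  n11 'ce': e→12
  n12 'cee': b→13
  n13 'ceeb': ·  ←P2
  n14 'dc': b→15
  n15 'dcb': d→16
  n16 'dcbd': d→17
  n17 'dcbdd': ·  ←P3
  n18 'ba': e→19
  n19 'bae': ·  ←P5
  n20 'e': b→21
  n21 'eb': ·  ←P6

Failure links (BFS by depth):
  n1('b'): parent n0 fail=0; on 'b' 0 → fail=0;  out ∅∪∅=∅
  n6('d'): parent n0 fail=0; on 'd' 0 → fail=0;  out ∅∪∅=∅
  n10('c'): parent n0 fail=0; on 'c' 0 → fail=0;  out {4}∪∅={4}
  n20('e'): parent n0 fail=0; on 'e' 0 → fail=0;  out ∅∪∅=∅
  n2('bc'): parent n1 fail=0; on 'c' 0 → fail=10;  out ∅∪{4}={4}
  n7('de'): parent n6 fail=0; on 'e' 0 → fail=20;  out ∅∪∅=∅
  n11('ce'): parent n10 fail=0; on 'e' 0 → fail=20;  out ∅∪∅=∅
  n14('dc'): parent n6 fail=0; on 'c' 0 → fail=10;  out ∅∪{4}={4}
  n18('ba'): parent n1 fail=0; on 'a' 0 → fail=0;  out ∅∪∅=∅
  n21('eb'): parent n20 fail=0; on 'b' 0 → fail=1;  out {6}∪∅={6}
  n3('bca'): parent n2 fail=10; on 'a' 10→0 → fail=0;  out ∅∪∅=∅
  n8('dea'): parent n7 fail=20; on 'a' 20→0 → fail=0;  out ∅∪∅=∅
  n12('cee'): parent n11 fail=20; on 'e' 20→0 → fail=20;  out ∅∪∅=∅
  n15('dcb'): parent n14 fail=10; on 'b' 10→0 → fail=1;  out ∅∪∅=∅
  n19('bae'): parent n18 fail=0; on 'e' 0 → fail=20;  out {5}∪∅={5}
  n4('bcac'): parent n3 fail=0; on 'c' 0 → fail=10;  out ∅∪{4}={4}
  n9('dead'): parent n8 fail=0; on 'd' 0 → fail=6;  out {1}∪∅={1}
  n13('ceeb'): parent n12 fail=20; on 'b' 20 → fail=21;  out {2}∪{6}={2,6}
  n16('dcbd'): parent n15 fail=1; on 'd' 1→0 → fail=6;  out ∅∪∅=∅
  n5('bcacd'): parent n4 fail=10; on 'd' 10→0 → fail=6;  out {0}∪∅={0}
  n17('dcbdd'): parent n16 fail=6; on 'd' 6→0 → fail=6;  out {3}∪∅={3}

Text stream:
pos 0 'd': at 6
pos 1 'b': at 1 (via fail)
pos 2 'a': at 18
pos 3 'b': at 1 (via fail)
pos 4 'b': at 1 (via fail)
pos 5 'e': at 20 (via fail)
pos 6 'e': at 20 (via fail)
pos 7 'b': at 21  emit P6@[6:7]
pos 8 'd': at 6 (via fail)
pos 9 'b': at 1 (via fail)
pos 10 'd': at 6 (via fail)
pos 11 'a': at 0 (via fail)
pos 12 'e': at 20
pos 13 'e': at 20 (via fail)
pos 14 'b': at 21  emit P6@[13:14]
pos 15 'e': at 20 (via fail)
pos 16 'b': at 21  emit P6@[15:16]
pos 17 'c': at 2 (via fail)  emit P4@[17:17]
pos 18 'e': at 11 (via fail)
pos 19 'e': at 12
pos 20 'b': at 13  emit P2@[17:20],P6@[19:20]
pos 21 'e': at 20 (via fail)
pos 22 'd': at 6 (via fail)
pos 23 'e': at 7
pos 24 'a': at 8
pos 25 'd': at 9  emit P1@[22:25]
pos 26 'd': at 6 (via fail)
pos 27 'e': at 7
pos 28 'a': at 8
pos 29 'd': at 9  emit P1@[26:29]
pos 30 'b': at 1 (via fail)
pos 31 'd': at 6 (via fail)
pos 32 'e': at 7
pos 33 'a': at 8
pos 34 'd': at 9  emit P1@[31:34]
pos 35 'c': at 14 (via fail)  emit P4@[35:35]
pos 36 'e': at 11 (via fail)
pos 37 'e': at 12
pos 38 'b': at 13  emit P2@[35:38],P6@[37:38]
pos 39 'b': at 1 (via fail)
pos 40 'b': at 1 (via fail)
pos 41 'c': at 2  emit P4@[41:41]
pos 42 'b': at 1 (via fail)
pos 43 'c': at 2  emit P4@[43:43]
pos 44 'a': at 3
pos 45 'c': at 4  emit P4@[45:45]
pos 46 'd': at 5  emit P0@[42:46]
pos 47 'c': at 14 (via fail)  emit P4@[47:47]
pos 48 'd': at 6 (via fail)
pos 49 'c': at 14  emit P4@[49:49]
pos 50 'b': at 15
pos 51 'd': at 16
pos 52 'd': at 17  emit P3@[48:52]
pos 53 'a': at 0 (via fail)
pos 54 'b': at 1
pos 55 'b': at 1 (via fail)
pos 56 'a': at 18
pos 57 'e': at 19  emit P5@[55:57]
pos 58 'e': at 20 (via fail)
pos 59 'e': at 20 (via fail)
pos 60 'b': at 21  emit P6@[59:60]
pos 61 'b': at 1 (via fail)
pos 62 'a': at 18
pos 63 'e': at 19  emit P5@[61:63]
pos 64 'c': at 10 (via fail)  emit P4@[64:64]
pos 65 'a': at 0 (via fail)
pos 66 'b': at 1
pos 67 'c': at 2  emit P4@[67:67]
pos 68 'a': at 3
pos 69 'c': at 4  emit P4@[69:69]
pos 70 'd': at 5  emit P0@[66:70]
pos 71 'e': at 7 (via fail)
pos 72 'b': at 21 (via fail)  emit P6@[71:72]
pos 73 'd': at 6 (via fail)
pos 74 'e': at 7

All matches (sorted): [[7,6],[14,6],[16,6],[17,4],[20,2],[20,6],[25,1],[29,1],[34,1],[35,4],[38,2],[38,6],[41,4],[43,4],[45,4],[46,0],[47,4],[49,4],[52,3],[57,5],[60,6],[63,5],[64,4],[67,4],[69,4],[70,0],[72,6]]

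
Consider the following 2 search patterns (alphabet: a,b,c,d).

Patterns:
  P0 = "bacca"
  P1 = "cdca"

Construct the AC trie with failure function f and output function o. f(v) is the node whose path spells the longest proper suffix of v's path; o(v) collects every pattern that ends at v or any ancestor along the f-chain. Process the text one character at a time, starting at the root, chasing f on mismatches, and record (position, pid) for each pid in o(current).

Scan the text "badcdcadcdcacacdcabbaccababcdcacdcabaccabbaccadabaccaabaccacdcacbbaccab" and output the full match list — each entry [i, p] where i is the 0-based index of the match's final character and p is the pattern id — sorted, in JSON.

Build:
Trie (insert patterns):
  n0 'ε': b→1 c→6
  n1 'b': a→2
  n2 'ba': c→3
  n3 'bac': c→4
  n4 'bacc': a→5
  n5 'bacca': ·  [P0 ends]
  n6 'c': d→7
  n7 'cd': c→8
  n8 'cdc': a→9
  n9 'cdca': ·  [P1 ends]

BFS fail/out derivation:
  n1('b'): parent n0 fail=0; on 'b' 0 → fail=0;  out ∅∪∅=∅
  n6('c'): parent n0 fail=0; on 'c' 0 → fail=0;  out ∅∪∅=∅
  n2('ba'): parent n1 fail=0; on 'a' 0 → fail=0;  out ∅∪∅=∅
  n7('cd'): parent n6 fail=0; on 'd' 0 → fail=0;  out ∅∪∅=∅
  n3('bac'): parent n2 fail=0; on 'c' 0 → fail=6;  out ∅∪∅=∅
  n8('cdc'): parent n7 fail=0; on 'c' 0 → fail=6;  out ∅∪∅=∅
  n4('bacc'): parent n3 fail=6; on 'c' 6→0 → fail=6;  out ∅∪∅=∅
  n9('cdca'): parent n8 fail=6; on 'a' 6→0 → fail=0;  out {1}∪∅={1}
  n5('bacca'): parent n4 fail=6; on 'a' 6→0 → fail=0;  out {0}∪∅={0}

Run:
pos 0 'b': at 1
pos 1 'a': at 2
pos 2 'd': at 0 (via fail)
pos 3 'c': at 6
pos 4 'd': at 7
pos 5 'c': at 8
pos 6 'a': at 9  emit P1@[3:6]
pos 7 'd': at 0 (via fail)
pos 8 'c': at 6
pos 9 'd': at 7
pos 10 'c': at 8
pos 11 'a': at 9  emit P1@[8:11]
pos 12 'c': at 6 (via fail)
pos 13 'a': at 0 (via fail)
pos 14 'c': at 6
pos 15 'd': at 7
pos 16 'c': at 8
pos 17 'a': at 9  emit P1@[14:17]
pos 18 'b': at 1 (via fail)
pos 19 'b': at 1 (via fail)
pos 20 'a': at 2
pos 21 'c': at 3
pos 22 'c': at 4
pos 23 'a': at 5  emit P0@[19:23]
pos 24 'b': at 1 (via fail)
pos 25 'a': at 2
pos 26 'b': at 1 (via fail)
pos 27 'c': at 6 (via fail)
pos 28 'd': at 7
pos 29 'c': at 8
pos 30 'a': at 9  emit P1@[27:30]
pos 31 'c': at 6 (via fail)
pos 32 'd': at 7
pos 33 'c': at 8
pos 34 'a': at 9  emit P1@[31:34]
pos 35 'b': at 1 (via fail)
pos 36 'a': at 2
pos 37 'c': at 3
pos 38 'c': at 4
pos 39 'a': at 5  emit P0@[35:39]
pos 40 'b': at 1 (via fail)
pos 41 'b': at 1 (via fail)
pos 42 'a': at 2
pos 43 'c': at 3
pos 44 'c': at 4
pos 45 'a': at 5  emit P0@[41:45]
pos 46 'd': at 0 (via fail)
pos 47 'a': at 0
pos 48 'b': at 1
pos 49 'a': at 2
pos 50 'c': at 3
pos 51 'c': at 4
pos 52 'a': at 5  emit P0@[48:52]
pos 53 'a': at 0 (via fail)
pos 54 'b': at 1
pos 55 'a': at 2
pos 56 'c': at 3
pos 57 'c': at 4
pos 58 'a': at 5  emit P0@[54:58]
pos 59 'c': at 6 (via fail)
pos 60 'd': at 7
pos 61 'c': at 8
pos 62 'a': at 9  emit P1@[59:62]
pos 63 'c': at 6 (via fail)
pos 64 'b': at 1 (via fail)
pos 65 'b': at 1 (via fail)
pos 66 'a': at 2
pos 67 'c': at 3
pos 68 'c': at 4
pos 69 'a': at 5  emit P0@[65:69]
pos 70 'b': at 1 (via fail)

All matches (sorted): [[6,1],[11,1],[17,1],[23,0],[30,1],[34,1],[39,0],[45,0],[52,0],[58,0],[62,1],[69,0]]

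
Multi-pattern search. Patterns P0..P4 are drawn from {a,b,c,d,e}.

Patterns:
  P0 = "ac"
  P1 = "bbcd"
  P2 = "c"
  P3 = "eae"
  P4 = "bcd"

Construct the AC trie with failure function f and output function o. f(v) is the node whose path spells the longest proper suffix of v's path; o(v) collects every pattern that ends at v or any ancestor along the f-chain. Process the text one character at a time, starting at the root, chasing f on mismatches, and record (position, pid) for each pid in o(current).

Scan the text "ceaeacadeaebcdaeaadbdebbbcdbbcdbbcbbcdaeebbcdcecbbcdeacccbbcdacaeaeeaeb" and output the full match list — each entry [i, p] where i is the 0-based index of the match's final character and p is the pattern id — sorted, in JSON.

Construct AC machine:
Trie nodes:
  0='ε' goto a→1 b→3 c→7 e→8
  1='a' goto c→2
  2='ac' goto ·  ←P0
  3='b' goto b→4 c→11
  4='bb' goto c→5
  5='bbc' goto d→6
  6='bbcd' goto ·  ←P1
  7='c' goto ·  ←P2
  8='e' goto a→9
  9='ea' goto e→10
  10='eae' goto ·  ←P3
  11='bc' goto d→12
  12='bcd' goto ·  ←P4

Failure links (BFS by depth):
  fail(1) 'a': from fail(0)=0 chase 'a': 0 ⇒ 0;  out=∅∪out(0)=∅
  fail(3) 'b': from fail(0)=0 chase 'b': 0 ⇒ 0;  out=∅∪out(0)=∅
  fail(7) 'c': from fail(0)=0 chase 'c': 0 ⇒ 0;  out={2}∪out(0)={2}
  fail(8) 'e': from fail(0)=0 chase 'e': 0 ⇒ 0;  out=∅∪out(0)=∅
  fail(2) 'ac': from fail(1)=0 chase 'c': 0 ⇒ 7;  out={0}∪out(7)={0,2}
  fail(4) 'bb': from fail(3)=0 chase 'b': 0 ⇒ 3;  out=∅∪out(3)=∅
  fail(9) 'ea': from fail(8)=0 chase 'a': 0 ⇒ 1;  out=∅∪out(1)=∅
  fail(11) 'bc': from fail(3)=0 chase 'c': 0 ⇒ 7;  out=∅∪out(7)={2}
  fail(5) 'bbc': from fail(4)=3 chase 'c': 3 ⇒ 11;  out=∅∪out(11)={2}
  fail(10) 'eae': from fail(9)=1 chase 'e': 1→0 ⇒ 8;  out={3}∪out(8)={3}
  fail(12) 'bcd': from fail(11)=7 chase 'd': 7→0 ⇒ 0;  out={4}∪out(0)={4}
  fail(6) 'bbcd': from fail(5)=11 chase 'd': 11 ⇒ 12;  out={1}∪out(12)={1,4}

Text stream:
[0] read 'c'  n0⇒n7  emit P2@[0:0]
[1] read 'e'  n7⇒n8 ·f
[2] read 'a'  n8⇒n9
[3] read 'e'  n9⇒n10  emit P3@[1:3]
[4] read 'a'  n10⇒n9 ·f
[5] read 'c'  n9⇒n2 ·f  emit P0@[4:5],P2@[5:5]
[6] read 'a'  n2⇒n1 ·f
[7] read 'd'  n1⇒n0 ·f
[8] read 'e'  n0⇒n8
[9] read 'a'  n8⇒n9
[10] read 'e'  n9⇒n10  emit P3@[8:10]
[11] read 'b'  n10⇒n3 ·f
[12] read 'c'  n3⇒n11  emit P2@[12:12]
[13] read 'd'  n11⇒n12  emit P4@[11:13]
[14] read 'a'  n12⇒n1 ·f
[15] read 'e'  n1⇒n8 ·f
[16] read 'a'  n8⇒n9
[17] read 'a'  n9⇒n1 ·f
[18] read 'd'  n1⇒n0 ·f
[19] read 'b'  n0⇒n3
[20] read 'd'  n3⇒n0 ·f
[21] read 'e'  n0⇒n8
[22] read 'b'  n8⇒n3 ·f
[23] read 'b'  n3⇒n4
[24] read 'b'  n4⇒n4 ·f
[25] read 'c'  n4⇒n5  emit P2@[25:25]
[26] read 'd'  n5⇒n6  emit P1@[23:26],P4@[24:26]
[27] read 'b'  n6⇒n3 ·f
[28] read 'b'  n3⇒n4
[29] read 'c'  n4⇒n5  emit P2@[29:29]
[30] read 'd'  n5⇒n6  emit P1@[27:30],P4@[28:30]
[31] read 'b'  n6⇒n3 ·f
[32] read 'b'  n3⇒n4
[33] read 'c'  n4⇒n5  emit P2@[33:33]
[34] read 'b'  n5⇒n3 ·f
[35] read 'b'  n3⇒n4
[36] read 'c'  n4⇒n5  emit P2@[36:36]
[37] read 'd'  n5⇒n6  emit P1@[34:37],P4@[35:37]
[38] read 'a'  n6⇒n1 ·f
[39] read 'e'  n1⇒n8 ·f
[40] read 'e'  n8⇒n8 ·f
[41] read 'b'  n8⇒n3 ·f
[42] read 'b'  n3⇒n4
[43] read 'c'  n4⇒n5  emit P2@[43:43]
[44] read 'd'  n5⇒n6  emit P1@[41:44],P4@[42:44]
[45] read 'c'  n6⇒n7 ·f  emit P2@[45:45]
[46] read 'e'  n7⇒n8 ·f
[47] read 'c'  n8⇒n7 ·f  emit P2@[47:47]
[48] read 'b'  n7⇒n3 ·f
[49] read 'b'  n3⇒n4
[50] read 'c'  n4⇒n5  emit P2@[50:50]
[51] read 'd'  n5⇒n6  emit P1@[48:51],P4@[49:51]
[52] read 'e'  n6⇒n8 ·f
[53] read 'a'  n8⇒n9
[54] read 'c'  n9⇒n2 ·f  emit P0@[53:54],P2@[54:54]
[55] read 'c'  n2⇒n7 ·f  emit P2@[55:55]
[56] read 'c'  n7⇒n7 ·f  emit P2@[56:56]
[57] read 'b'  n7⇒n3 ·f
[58] read 'b'  n3⇒n4
[59] read 'c'  n4⇒n5  emit P2@[59:59]
[60] read 'd'  n5⇒n6  emit P1@[57:60],P4@[58:60]
[61] read 'a'  n6⇒n1 ·f
[62] read 'c'  n1⇒n2  emit P0@[61:62],P2@[62:62]
[63] read 'a'  n2⇒n1 ·f
[64] read 'e'  n1⇒n8 ·f
[65] read 'a'  n8⇒n9
[66] read 'e'  n9⇒n10  emit P3@[64:66]
[67] read 'e'  n10⇒n8 ·f
[68] read 'a'  n8⇒n9
[69] read 'e'  n9⇒n10  emit P3@[67:69]
[70] read 'b'  n10⇒n3 ·f

All matches (sorted): [[0,2],[3,3],[5,0],[5,2],[10,3],[12,2],[13,4],[25,2],[26,1],[26,4],[29,2],[30,1],[30,4],[33,2],[36,2],[37,1],[37,4],[43,2],[44,1],[44,4],[45,2],[47,2],[50,2],[51,1],[51,4],[54,0],[54,2],[55,2],[56,2],[59,2],[60,1],[60,4],[62,0],[62,2],[66,3],[69,3]]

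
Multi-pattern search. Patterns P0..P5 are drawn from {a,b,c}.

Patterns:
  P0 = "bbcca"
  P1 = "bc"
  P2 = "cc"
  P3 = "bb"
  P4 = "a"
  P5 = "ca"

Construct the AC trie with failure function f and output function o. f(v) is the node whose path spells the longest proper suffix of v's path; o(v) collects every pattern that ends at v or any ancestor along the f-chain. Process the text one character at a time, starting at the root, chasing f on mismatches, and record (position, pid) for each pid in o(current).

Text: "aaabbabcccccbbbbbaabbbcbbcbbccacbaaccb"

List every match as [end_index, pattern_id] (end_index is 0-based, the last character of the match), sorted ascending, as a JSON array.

Construct AC machine:
Trie (insert patterns):
  n0 'ε': a→9 b→1 c→7
  n1 'b': b→2 c→6
  n2 'bb': c→3  [P3 ends]
  n3 'bbc': c→4
  n4 'bbcc': a→5
  n5 'bbcca': ·  [P0 ends]
  n6 'bc': ·  [P1 ends]
  n7 'c': a→10 c→8
  n8 'cc': ·  [P2 ends]
  n9 'a': ·  [P4 ends]
  n10 'ca': ·  [P5 ends]

Failure links (BFS by depth):
  fail(1) 'b': from fail(0)=0 chase 'b': 0 ⇒ 0;  out=∅∪out(0)=∅
  fail(7) 'c': from fail(0)=0 chase 'c': 0 ⇒ 0;  out=∅∪out(0)=∅
  fail(9) 'a': from fail(0)=0 chase 'a': 0 ⇒ 0;  out={4}∪out(0)={4}
  fail(2) 'bb': from fail(1)=0 chase 'b': 0 ⇒ 1;  out={3}∪out(1)={3}
  fail(6) 'bc': from fail(1)=0 chase 'c': 0 ⇒ 7;  out={1}∪out(7)={1}
  fail(8) 'cc': from fail(7)=0 chase 'c': 0 ⇒ 7;  out={2}∪out(7)={2}
  fail(10) 'ca': from fail(7)=0 chase 'a': 0 ⇒ 9;  out={5}∪out(9)={4,5}
  fail(3) 'bbc': from fail(2)=1 chase 'c': 1 ⇒ 6;  out=∅∪out(6)={1}
  fail(4) 'bbcc': from fail(3)=6 chase 'c': 6→7 ⇒ 8;  out=∅∪out(8)={2}
  fail(5) 'bbcca': from fail(4)=8 chase 'a': 8→7 ⇒ 10;  out={0}∪out(10)={0,4,5}

Text stream:
i=0 'a': node 0→9  ** P4@[0:0]
i=1 'a': node 9→9 (via fail)  ** P4@[1:1]
i=2 'a': node 9→9 (via fail)  ** P4@[2:2]
i=3 'b': node 9→1 (via fail)
i=4 'b': node 1→2  ** P3@[3:4]
i=5 'a': node 2→9 (via fail)  ** P4@[5:5]
i=6 'b': node 9→1 (via fail)
i=7 'c': node 1→6  ** P1@[6:7]
i=8 'c': node 6→8 (via fail)  ** P2@[7:8]
i=9 'c': node 8→8 (via fail)  ** P2@[8:9]
i=10 'c': node 8→8 (via fail)  ** P2@[9:10]
i=11 'c': node 8→8 (via fail)  ** P2@[10:11]
i=12 'b': node 8→1 (via fail)
i=13 'b': node 1→2  ** P3@[12:13]
i=14 'b': node 2→2 (via fail)  ** P3@[13:14]
i=15 'b': node 2→2 (via fail)  ** P3@[14:15]
i=16 'b': node 2→2 (via fail)  ** P3@[15:16]
i=17 'a': node 2→9 (via fail)  ** P4@[17:17]
i=18 'a': node 9→9 (via fail)  ** P4@[18:18]
i=19 'b': node 9→1 (via fail)
i=20 'b': node 1→2  ** P3@[19:20]
i=21 'b': node 2→2 (via fail)  ** P3@[20:21]
i=22 'c': node 2→3  ** P1@[21:22]
i=23 'b': node 3→1 (via fail)
i=24 'b': node 1→2  ** P3@[23:24]
i=25 'c': node 2→3  ** P1@[24:25]
i=26 'b': node 3→1 (via fail)
i=27 'b': node 1→2  ** P3@[26:27]
i=28 'c': node 2→3  ** P1@[27:28]
i=29 'c': node 3→4  ** P2@[28:29]
i=30 'a': node 4→5  ** P0@[26:30],P4@[30:30],P5@[29:30]
i=31 'c': node 5→7 (via fail)
i=32 'b': node 7→1 (via fail)
i=33 'a': node 1→9 (via fail)  ** P4@[33:33]
i=34 'a': node 9→9 (via fail)  ** P4@[34:34]
i=35 'c': node 9→7 (via fail)
i=36 'c': node 7→8  ** P2@[35:36]
i=37 'b': node 8→1 (via fail)

Result: [[0,4],[1,4],[2,4],[4,3],[5,4],[7,1],[8,2],[9,2],[10,2],[11,2],[13,3],[14,3],[15,3],[16,3],[17,4],[18,4],[20,3],[21,3],[22,1],[24,3],[25,1],[27,3],[28,1],[29,2],[30,0],[30,4],[30,5],[33,4],[34,4],[36,2]]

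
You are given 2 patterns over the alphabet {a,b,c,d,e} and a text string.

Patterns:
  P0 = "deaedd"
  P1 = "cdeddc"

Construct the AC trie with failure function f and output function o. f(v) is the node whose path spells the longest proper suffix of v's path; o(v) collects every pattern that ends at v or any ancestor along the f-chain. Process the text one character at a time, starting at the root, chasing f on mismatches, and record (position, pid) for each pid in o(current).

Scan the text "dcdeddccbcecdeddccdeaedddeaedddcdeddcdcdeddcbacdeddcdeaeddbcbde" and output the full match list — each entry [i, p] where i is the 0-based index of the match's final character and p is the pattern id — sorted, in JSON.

Build automaton:
Trie (insert patterns):
  0='ε' goto c→7 d→1
  1='d' goto e→2
  2='de' goto a→3
  3='dea' goto e→4
  4='deae' goto d→5
  5='deaed' goto d→6
  6='deaedd' goto ·  [P0 ends]
  7='c' goto d→8
  8='cd' goto e→9
  9='cde' goto d→10
  10='cded' goto d→11
  11='cdedd' goto c→12
  12='cdeddc' goto ·  [P1 ends]

Failure links (BFS by depth):
  fail(1) 'd': from fail(0)=0 chase 'd': 0 ⇒ 0;  out=∅∪out(0)=∅
  fail(7) 'c': from fail(0)=0 chase 'c': 0 ⇒ 0;  out=∅∪out(0)=∅
  fail(2) 'de': from fail(1)=0 chase 'e': 0 ⇒ 0;  out=∅∪out(0)=∅
  fail(8) 'cd': from fail(7)=0 chase 'd': 0 ⇒ 1;  out=∅∪out(1)=∅
  fail(3) 'dea': from fail(2)=0 chase 'a': 0 ⇒ 0;  out=∅∪out(0)=∅
  fail(9) 'cde': from fail(8)=1 chase 'e': 1 ⇒ 2;  out=∅∪out(2)=∅
  fail(4) 'deae': from fail(3)=0 chase 'e': 0 ⇒ 0;  out=∅∪out(0)=∅
  fail(10) 'cded': from fail(9)=2 chase 'd': 2→0 ⇒ 1;  out=∅∪out(1)=∅
  fail(5) 'deaed': from fail(4)=0 chase 'd': 0 ⇒ 1;  out=∅∪out(1)=∅
  fail(11) 'cdedd': from fail(10)=1 chase 'd': 1→0 ⇒ 1;  out=∅∪out(1)=∅
  fail(6) 'deaedd': from fail(5)=1 chase 'd': 1→0 ⇒ 1;  out={0}∪out(1)={0}
  fail(12) 'cdeddc': from fail(11)=1 chase 'c': 1→0 ⇒ 7;  out={1}∪out(7)={1}

Scan:
pos 0 'd': at 1
pos 1 'c': at 7 (fail-walked)
pos 2 'd': at 8
pos 3 'e': at 9
pos 4 'd': at 10
pos 5 'd': at 11
pos 6 'c': at 12  ** P1@[1:6]
pos 7 'c': at 7 (fail-walked)
pos 8 'b': at 0 (fail-walked)
pos 9 'c': at 7
pos 10 'e': at 0 (fail-walked)
pos 11 'c': at 7
pos 12 'd': at 8
pos 13 'e': at 9
pos 14 'd': at 10
pos 15 'd': at 11
pos 16 'c': at 12  ** P1@[11:16]
pos 17 'c': at 7 (fail-walked)
pos 18 'd': at 8
pos 19 'e': at 9
pos 20 'a': at 3 (fail-walked)
pos 21 'e': at 4
pos 22 'd': at 5
pos 23 'd': at 6  ** P0@[18:23]
pos 24 'd': at 1 (fail-walked)
pos 25 'e': at 2
pos 26 'a': at 3
pos 27 'e': at 4
pos 28 'd': at 5
pos 29 'd': at 6  ** P0@[24:29]
pos 30 'd': at 1 (fail-walked)
pos 31 'c': at 7 (fail-walked)
pos 32 'd': at 8
pos 33 'e': at 9
pos 34 'd': at 10
pos 35 'd': at 11
pos 36 'c': at 12  ** P1@[31:36]
pos 37 'd': at 8 (fail-walked)
pos 38 'c': at 7 (fail-walked)
pos 39 'd': at 8
pos 40 'e': at 9
pos 41 'd': at 10
pos 42 'd': at 11
pos 43 'c': at 12  ** P1@[38:43]
pos 44 'b': at 0 (fail-walked)
pos 45 'a': at 0
pos 46 'c': at 7
pos 47 'd': at 8
pos 48 'e': at 9
pos 49 'd': at 10
pos 50 'd': at 11
pos 51 'c': at 12  ** P1@[46:51]
pos 52 'd': at 8 (fail-walked)
pos 53 'e': at 9
pos 54 'a': at 3 (fail-walked)
pos 55 'e': at 4
pos 56 'd': at 5
pos 57 'd': at 6  ** P0@[52:57]
pos 58 'b': at 0 (fail-walked)
pos 59 'c': at 7
pos 60 'b': at 0 (fail-walked)
pos 61 'd': at 1
pos 62 'e': at 2

Matches: [[6,1],[16,1],[23,0],[29,0],[36,1],[43,1],[51,1],[57,0]]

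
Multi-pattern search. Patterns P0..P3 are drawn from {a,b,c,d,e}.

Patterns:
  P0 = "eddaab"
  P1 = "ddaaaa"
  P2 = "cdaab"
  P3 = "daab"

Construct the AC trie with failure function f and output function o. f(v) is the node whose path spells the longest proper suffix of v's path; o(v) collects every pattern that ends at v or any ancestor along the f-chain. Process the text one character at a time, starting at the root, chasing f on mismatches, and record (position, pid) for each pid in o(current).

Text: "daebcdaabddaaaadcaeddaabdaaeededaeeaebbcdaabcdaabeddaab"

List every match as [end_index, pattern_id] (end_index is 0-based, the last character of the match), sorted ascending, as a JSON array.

Build automaton:
Trie (insert patterns):
  n0 'ε': c→13 d→7 e→1
  n1 'e': d→2
  n2 'ed': d→3
  n3 'edd': a→4
  n4 'edda': a→5
  n5 'eddaa': b→6
  n6 'eddaab': ·  [P0 ends]
  n7 'd': a→18 d→8
  n8 'dd': a→9
  n9 'dda': a→10
  n10 'ddaa': a→11
  n11 'ddaaa': a→12
  n12 'ddaaaa': ·  [P1 ends]
  n13 'c': d→14
  n14 'cd': a→15
  n15 'cda': a→16
  n16 'cdaa': b→17
  n17 'cdaab': ·  [P2 ends]
  n18 'da': a→19
  n19 'daa': b→20
  n20 'daab': ·  [P3 ends]

Failure links (BFS by depth):
  n1('e'): parent n0 fail=0; on 'e' 0 → fail=0;  out ∅∪∅=∅
  n7('d'): parent n0 fail=0; on 'd' 0 → fail=0;  out ∅∪∅=∅
  n13('c'): parent n0 fail=0; on 'c' 0 → fail=0;  out ∅∪∅=∅
  n2('ed'): parent n1 fail=0; on 'd' 0 → fail=7;  out ∅∪∅=∅
  n8('dd'): parent n7 fail=0; on 'd' 0 → fail=7;  out ∅∪∅=∅
  n14('cd'): parent n13 fail=0; on 'd' 0 → fail=7;  out ∅∪∅=∅
  n18('da'): parent n7 fail=0; on 'a' 0 → fail=0;  out ∅∪∅=∅
  n3('edd'): parent n2 fail=7; on 'd' 7 → fail=8;  out ∅∪∅=∅
  n9('dda'): parent n8 fail=7; on 'a' 7 → fail=18;  out ∅∪∅=∅
  n15('cda'): parent n14 fail=7; on 'a' 7 → fail=18;  out ∅∪∅=∅
  n19('daa'): parent n18 fail=0; on 'a' 0 → fail=0;  out ∅∪∅=∅
  n4('edda'): parent n3 fail=8; on 'a' 8 → fail=9;  out ∅∪∅=∅
  n10('ddaa'): parent n9 fail=18; on 'a' 18 → fail=19;  out ∅∪∅=∅
  n16('cdaa'): parent n15 fail=18; on 'a' 18 → fail=19;  out ∅∪∅=∅
  n20('daab'): parent n19 fail=0; on 'b' 0 → fail=0;  out {3}∪∅={3}
  n5('eddaa'): parent n4 fail=9; on 'a' 9 → fail=10;  out ∅∪∅=∅
  n11('ddaaa'): parent n10 fail=19; on 'a' 19→0 → fail=0;  out ∅∪∅=∅
  n17('cdaab'): parent n16 fail=19; on 'b' 19 → fail=20;  out {2}∪{3}={2,3}
  n6('eddaab'): parent n5 fail=10; on 'b' 10→19 → fail=20;  out {0}∪{3}={0,3}
  n12('ddaaaa'): parent n11 fail=0; on 'a' 0 → fail=0;  out {1}∪∅={1}

Scan:
pos 0 'd': at 7
pos 1 'a': at 18
pos 2 'e': at 1 ·f
pos 3 'b': at 0 ·f
pos 4 'c': at 13
pos 5 'd': at 14
pos 6 'a': at 15
pos 7 'a': at 16
pos 8 'b': at 17  ** P2@[4:8],P3@[5:8]
pos 9 'd': at 7 ·f
pos 10 'd': at 8
pos 11 'a': at 9
pos 12 'a': at 10
pos 13 'a': at 11
pos 14 'a': at 12  ** P1@[9:14]
pos 15 'd': at 7 ·f
pos 16 'c': at 13 ·f
pos 17 'a': at 0 ·f
pos 18 'e': at 1
pos 19 'd': at 2
pos 20 'd': at 3
pos 21 'a': at 4
pos 22 'a': at 5
pos 23 'b': at 6  ** P0@[18:23],P3@[20:23]
pos 24 'd': at 7 ·f
pos 25 'a': at 18
pos 26 'a': at 19
pos 27 'e': at 1 ·f
pos 28 'e': at 1 ·f
pos 29 'd': at 2
pos 30 'e': at 1 ·f
pos 31 'd': at 2
pos 32 'a': at 18 ·f
pos 33 'e': at 1 ·f
pos 34 'e': at 1 ·f
pos 35 'a': at 0 ·f
pos 36 'e': at 1
pos 37 'b': at 0 ·f
pos 38 'b': at 0
pos 39 'c': at 13
pos 40 'd': at 14
pos 41 'a': at 15
pos 42 'a': at 16
pos 43 'b': at 17  ** P2@[39:43],P3@[40:43]
pos 44 'c': at 13 ·f
pos 45 'd': at 14
pos 46 'a': at 15
pos 47 'a': at 16
pos 48 'b': at 17  ** P2@[44:48],P3@[45:48]
pos 49 'e': at 1 ·f
pos 50 'd': at 2
pos 51 'd': at 3
pos 52 'a': at 4
pos 53 'a': at 5
pos 54 'b': at 6  ** P0@[49:54],P3@[51:54]

Result: [[8,2],[8,3],[14,1],[23,0],[23,3],[43,2],[43,3],[48,2],[48,3],[54,0],[54,3]]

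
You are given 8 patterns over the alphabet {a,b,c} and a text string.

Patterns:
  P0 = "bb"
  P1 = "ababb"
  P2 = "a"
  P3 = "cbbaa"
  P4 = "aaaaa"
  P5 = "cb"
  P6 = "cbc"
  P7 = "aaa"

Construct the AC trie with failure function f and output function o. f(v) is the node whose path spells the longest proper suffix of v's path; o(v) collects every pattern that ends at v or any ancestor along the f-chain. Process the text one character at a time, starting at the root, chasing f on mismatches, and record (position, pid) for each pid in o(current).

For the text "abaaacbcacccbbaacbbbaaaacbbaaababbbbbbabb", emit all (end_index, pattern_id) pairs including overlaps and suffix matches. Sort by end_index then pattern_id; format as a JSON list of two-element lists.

Build:
Trie (insert patterns):
  0='ε' goto a→3 b→1 c→8
  1='b' goto b→2
  2='bb' goto ·  [P0 ends]
  3='a' goto a→13 b→4  [P2 ends]
  4='ab' goto a→5
  5='aba' goto b→6
  6='abab' goto b→7
  7='ababb' goto ·  [P1 ends]
  8='c' goto b→9
  9='cb' goto b→10 c→17  [P5 ends]
  10='cbb' goto a→11
  11='cbba' goto a→12
  12='cbbaa' goto ·  [P3 ends]
  13='aa' goto a→14
  14='aaa' goto a→15  [P7 ends]
  15='aaaa' goto a→16
  16='aaaaa' goto ·  [P4 ends]
  17='cbc' goto ·  [P6 ends]

Failure links (BFS by depth):
  n1('b'): parent n0 fail=0; on 'b' 0 → fail=0;  out ∅∪∅=∅
  n3('a'): parent n0 fail=0; on 'a' 0 → fail=0;  out {2}∪∅={2}
  n8('c'): parent n0 fail=0; on 'c' 0 → fail=0;  out ∅∪∅=∅
  n2('bb'): parent n1 fail=0; on 'b' 0 → fail=1;  out {0}∪∅={0}
  n4('ab'): parent n3 fail=0; on 'b' 0 → fail=1;  out ∅∪∅=∅
  n9('cb'): parent n8 fail=0; on 'b' 0 → fail=1;  out {5}∪∅={5}
  n13('aa'): parent n3 fail=0; on 'a' 0 → fail=3;  out ∅∪{2}={2}
  n5('aba'): parent n4 fail=1; on 'a' 1→0 → fail=3;  out ∅∪{2}={2}
  n10('cbb'): parent n9 fail=1; on 'b' 1 → fail=2;  out ∅∪{0}={0}
  n14('aaa'): parent n13 fail=3; on 'a' 3 → fail=13;  out {7}∪{2}={2,7}
  n17('cbc'): parent n9 fail=1; on 'c' 1→0 → fail=8;  out {6}∪∅={6}
  n6('abab'): parent n5 fail=3; on 'b' 3 → fail=4;  out ∅∪∅=∅
  n11('cbba'): parent n10 fail=2; on 'a' 2→1→0 → fail=3;  out ∅∪{2}={2}
  n15('aaaa'): parent n14 fail=13; on 'a' 13 → fail=14;  out ∅∪{2,7}={2,7}
  n7('ababb'): parent n6 fail=4; on 'b' 4→1 → fail=2;  out {1}∪{0}={0,1}
  n12('cbbaa'): parent n11 fail=3; on 'a' 3 → fail=13;  out {3}∪{2}={2,3}
  n16('aaaaa'): parent n15 fail=14; on 'a' 14 → fail=15;  out {4}∪{2,7}={2,4,7}

Scan:
i=0 'a': node 0→3  ** P2@[0:0]
i=1 'b': node 3→4
i=2 'a': node 4→5  ** P2@[2:2]
i=3 'a': node 5→13 (via fail)  ** P2@[3:3]
i=4 'a': node 13→14  ** P2@[4:4],P7@[2:4]
i=5 'c': node 14→8 (via fail)
i=6 'b': node 8→9  ** P5@[5:6]
i=7 'c': node 9→17  ** P6@[5:7]
i=8 'a': node 17→3 (via fail)  ** P2@[8:8]
i=9 'c': node 3→8 (via fail)
i=10 'c': node 8→8 (via fail)
i=11 'c': node 8→8 (via fail)
i=12 'b': node 8→9  ** P5@[11:12]
i=13 'b': node 9→10  ** P0@[12:13]
i=14 'a': node 10→11  ** P2@[14:14]
i=15 'a': node 11→12  ** P2@[15:15],P3@[11:15]
i=16 'c': node 12→8 (via fail)
i=17 'b': node 8→9  ** P5@[16:17]
i=18 'b': node 9→10  ** P0@[17:18]
i=19 'b': node 10→2 (via fail)  ** P0@[18:19]
i=20 'a': node 2→3 (via fail)  ** P2@[20:20]
i=21 'a': node 3→13  ** P2@[21:21]
i=22 'a': node 13→14  ** P2@[22:22],P7@[20:22]
i=23 'a': node 14→15  ** P2@[23:23],P7@[21:23]
i=24 'c': node 15→8 (via fail)
i=25 'b': node 8→9  ** P5@[24:25]
i=26 'b': node 9→10  ** P0@[25:26]
i=27 'a': node 10→11  ** P2@[27:27]
i=28 'a': node 11→12  ** P2@[28:28],P3@[24:28]
i=29 'a': node 12→14 (via fail)  ** P2@[29:29],P7@[27:29]
i=30 'b': node 14→4 (via fail)
i=31 'a': node 4→5  ** P2@[31:31]
i=32 'b': node 5→6
i=33 'b': node 6→7  ** P0@[32:33],P1@[29:33]
i=34 'b': node 7→2 (via fail)  ** P0@[33:34]
i=35 'b': node 2→2 (via fail)  ** P0@[34:35]
i=36 'b': node 2→2 (via fail)  ** P0@[35:36]
i=37 'b': node 2→2 (via fail)  ** P0@[36:37]
i=38 'a': node 2→3 (via fail)  ** P2@[38:38]
i=39 'b': node 3→4
i=40 'b': node 4→2 (via fail)  ** P0@[39:40]

Matches: [[0,2],[2,2],[3,2],[4,2],[4,7],[6,5],[7,6],[8,2],[12,5],[13,0],[14,2],[15,2],[15,3],[17,5],[18,0],[19,0],[20,2],[21,2],[22,2],[22,7],[23,2],[23,7],[25,5],[26,0],[27,2],[28,2],[28,3],[29,2],[29,7],[31,2],[33,0],[33,1],[34,0],[35,0],[36,0],[37,0],[38,2],[40,0]]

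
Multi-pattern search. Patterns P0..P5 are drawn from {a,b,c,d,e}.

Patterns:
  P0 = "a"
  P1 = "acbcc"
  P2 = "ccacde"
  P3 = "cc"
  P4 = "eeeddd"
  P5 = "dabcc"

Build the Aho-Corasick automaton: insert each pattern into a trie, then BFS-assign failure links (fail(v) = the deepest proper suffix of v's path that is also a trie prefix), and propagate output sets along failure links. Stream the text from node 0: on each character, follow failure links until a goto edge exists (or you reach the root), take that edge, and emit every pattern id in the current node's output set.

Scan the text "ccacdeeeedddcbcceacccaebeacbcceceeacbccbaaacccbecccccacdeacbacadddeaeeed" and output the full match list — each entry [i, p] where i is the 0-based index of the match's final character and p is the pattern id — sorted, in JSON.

Construct AC machine:
Trie nodes:
  0='ε' goto a→1 c→6 d→18 e→12
  1='a' goto c→2  [P0 ends]
  2='ac' goto b→3
  3='acb' goto c→4
  4='acbc' goto c→5
  5='acbcc' goto ·  [P1 ends]
  6='c' goto c→7
  7='cc' goto a→8  [P3 ends]
  8='cca' goto c→9
  9='ccac' goto d→10
  10='ccacd' goto e→11
  11='ccacde' goto ·  [P2 ends]
  12='e' goto e→13
  13='ee' goto e→14
  14='eee' goto d→15
  15='eeed' goto d→16
  16='eeedd' goto d→17
  17='eeeddd' goto ·  [P4 ends]
  18='d' goto a→19
  19='da' goto b→20
  20='dab' goto c→21
  21='dabc' goto c→22
  22='dabcc' goto ·  [P5 ends]

Failure links (BFS by depth):
  fail(1) 'a': from fail(0)=0 chase 'a': 0 ⇒ 0;  out={0}∪out(0)={0}
  fail(6) 'c': from fail(0)=0 chase 'c': 0 ⇒ 0;  out=∅∪out(0)=∅
  fail(12) 'e': from fail(0)=0 chase 'e': 0 ⇒ 0;  out=∅∪out(0)=∅
  fail(18) 'd': from fail(0)=0 chase 'd': 0 ⇒ 0;  out=∅∪out(0)=∅
  fail(2) 'ac': from fail(1)=0 chase 'c': 0 ⇒ 6;  out=∅∪out(6)=∅
  fail(7) 'cc': from fail(6)=0 chase 'c': 0 ⇒ 6;  out={3}∪out(6)={3}
  fail(13) 'ee': from fail(12)=0 chase 'e': 0 ⇒ 12;  out=∅∪out(12)=∅
  fail(19) 'da': from fail(18)=0 chase 'a': 0 ⇒ 1;  out=∅∪out(1)={0}
  fail(3) 'acb': from fail(2)=6 chase 'b': 6→0 ⇒ 0;  out=∅∪out(0)=∅
  fail(8) 'cca': from fail(7)=6 chase 'a': 6→0 ⇒ 1;  out=∅∪out(1)={0}
  fail(14) 'eee': from fail(13)=12 chase 'e': 12 ⇒ 13;  out=∅∪out(13)=∅
  fail(20) 'dab': from fail(19)=1 chase 'b': 1→0 ⇒ 0;  out=∅∪out(0)=∅
  fail(4) 'acbc': from fail(3)=0 chase 'c': 0 ⇒ 6;  out=∅∪out(6)=∅
  fail(9) 'ccac': from fail(8)=1 chase 'c': 1 ⇒ 2;  out=∅∪out(2)=∅
  fail(15) 'eeed': from fail(14)=13 chase 'd': 13→12→0 ⇒ 18;  out=∅∪out(18)=∅
  fail(21) 'dabc': from fail(20)=0 chase 'c': 0 ⇒ 6;  out=∅∪out(6)=∅
  fail(5) 'acbcc': from fail(4)=6 chase 'c': 6 ⇒ 7;  out={1}∪out(7)={1,3}
  fail(10) 'ccacd': from fail(9)=2 chase 'd': 2→6→0 ⇒ 18;  out=∅∪out(18)=∅
  fail(16) 'eeedd': from fail(15)=18 chase 'd': 18→0 ⇒ 18;  out=∅∪out(18)=∅
  fail(22) 'dabcc': from fail(21)=6 chase 'c': 6 ⇒ 7;  out={5}∪out(7)={3,5}
  fail(11) 'ccacde': from fail(10)=18 chase 'e': 18→0 ⇒ 12;  out={2}∪out(12)={2}
  fail(17) 'eeeddd': from fail(16)=18 chase 'd': 18→0 ⇒ 18;  out={4}∪out(18)={4}

Scan:
[0] read 'c'  n0⇒n6
[1] read 'c'  n6⇒n7  emit P3@[0:1]
[2] read 'a'  n7⇒n8  emit P0@[2:2]
[3] read 'c'  n8⇒n9
[4] read 'd'  n9⇒n10
[5] read 'e'  n10⇒n11  emit P2@[0:5]
[6] read 'e'  n11⇒n13 ·f
[7] read 'e'  n13⇒n14
[8] read 'e'  n14⇒n14 ·f
[9] read 'd'  n14⇒n15
[10] read 'd'  n15⇒n16
[11] read 'd'  n16⇒n17  emit P4@[6:11]
[12] read 'c'  n17⇒n6 ·f
[13] read 'b'  n6⇒n0 ·f
[14] read 'c'  n0⇒n6
[15] read 'c'  n6⇒n7  emit P3@[14:15]
[16] read 'e'  n7⇒n12 ·f
[17] read 'a'  n12⇒n1 ·f  emit P0@[17:17]
[18] read 'c'  n1⇒n2
[19] read 'c'  n2⇒n7 ·f  emit P3@[18:19]
[20] read 'c'  n7⇒n7 ·f  emit P3@[19:20]
[21] read 'a'  n7⇒n8  emit P0@[21:21]
[22] read 'e'  n8⇒n12 ·f
[23] read 'b'  n12⇒n0 ·f
[24] read 'e'  n0⇒n12
[25] read 'a'  n12⇒n1 ·f  emit P0@[25:25]
[26] read 'c'  n1⇒n2
[27] read 'b'  n2⇒n3
[28] read 'c'  n3⇒n4
[29] read 'c'  n4⇒n5  emit P1@[25:29],P3@[28:29]
[30] read 'e'  n5⇒n12 ·f
[31] read 'c'  n12⇒n6 ·f
[32] read 'e'  n6⇒n12 ·f
[33] read 'e'  n12⇒n13
[34] read 'a'  n13⇒n1 ·f  emit P0@[34:34]
[35] read 'c'  n1⇒n2
[36] read 'b'  n2⇒n3
[37] read 'c'  n3⇒n4
[38] read 'c'  n4⇒n5  emit P1@[34:38],P3@[37:38]
[39] read 'b'  n5⇒n0 ·f
[40] read 'a'  n0⇒n1  emit P0@[40:40]
[41] read 'a'  n1⇒n1 ·f  emit P0@[41:41]
[42] read 'a'  n1⇒n1 ·f  emit P0@[42:42]
[43] read 'c'  n1⇒n2
[44] read 'c'  n2⇒n7 ·f  emit P3@[43:44]
[45] read 'c'  n7⇒n7 ·f  emit P3@[44:45]
[46] read 'b'  n7⇒n0 ·f
[47] read 'e'  n0⇒n12
[48] read 'c'  n12⇒n6 ·f
[49] read 'c'  n6⇒n7  emit P3@[48:49]
[50] read 'c'  n7⇒n7 ·f  emit P3@[49:50]
[51] read 'c'  n7⇒n7 ·f  emit P3@[50:51]
[52] read 'c'  n7⇒n7 ·f  emit P3@[51:52]
[53] read 'a'  n7⇒n8  emit P0@[53:53]
[54] read 'c'  n8⇒n9
[55] read 'd'  n9⇒n10
[56] read 'e'  n10⇒n11  emit P2@[51:56]
[57] read 'a'  n11⇒n1 ·f  emit P0@[57:57]
[58] read 'c'  n1⇒n2
[59] read 'b'  n2⇒n3
[60] read 'a'  n3⇒n1 ·f  emit P0@[60:60]
[61] read 'c'  n1⇒n2
[62] read 'a'  n2⇒n1 ·f  emit P0@[62:62]
[63] read 'd'  n1⇒n18 ·f
[64] read 'd'  n18⇒n18 ·f
[65] read 'd'  n18⇒n18 ·f
[66] read 'e'  n18⇒n12 ·f
[67] read 'a'  n12⇒n1 ·f  emit P0@[67:67]
[68] read 'e'  n1⇒n12 ·f
[69] read 'e'  n12⇒n13
[70] read 'e'  n13⇒n14
[71] read 'd'  n14⇒n15

All matches (sorted): [[1,3],[2,0],[5,2],[11,4],[15,3],[17,0],[19,3],[20,3],[21,0],[25,0],[29,1],[29,3],[34,0],[38,1],[38,3],[40,0],[41,0],[42,0],[44,3],[45,3],[49,3],[50,3],[51,3],[52,3],[53,0],[56,2],[57,0],[60,0],[62,0],[67,0]]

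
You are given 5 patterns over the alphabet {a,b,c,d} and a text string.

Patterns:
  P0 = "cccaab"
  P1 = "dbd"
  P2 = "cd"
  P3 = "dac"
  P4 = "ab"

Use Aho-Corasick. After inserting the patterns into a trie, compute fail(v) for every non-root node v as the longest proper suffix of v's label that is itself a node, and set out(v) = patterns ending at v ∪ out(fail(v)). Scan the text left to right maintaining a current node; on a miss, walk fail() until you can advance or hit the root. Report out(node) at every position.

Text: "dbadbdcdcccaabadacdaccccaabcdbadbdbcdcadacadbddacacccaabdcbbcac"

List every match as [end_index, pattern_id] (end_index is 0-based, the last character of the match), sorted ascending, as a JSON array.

Construct AC machine:
Trie (insert patterns):
  0='ε' goto a→13 c→1 d→7
  1='c' goto c→2 d→10
  2='cc' goto c→3
  3='ccc' goto a→4
  4='ccca' goto a→5
  5='cccaa' goto b→6
  6='cccaab' goto ·  [P0 ends]
  7='d' goto a→11 b→8
  8='db' goto d→9
  9='dbd' goto ·  [P1 ends]
  10='cd' goto ·  [P2 ends]
  11='da' goto c→12
  12='dac' goto ·  [P3 ends]
  13='a' goto b→14
  14='ab' goto ·  [P4 ends]

Failure links (BFS by depth):
  n1('c'): parent n0 fail=0; on 'c' 0 → fail=0;  out ∅∪∅=∅
  n7('d'): parent n0 fail=0; on 'd' 0 → fail=0;  out ∅∪∅=∅
  n13('a'): parent n0 fail=0; on 'a' 0 → fail=0;  out ∅∪∅=∅
  n2('cc'): parent n1 fail=0; on 'c' 0 → fail=1;  out ∅∪∅=∅
  n8('db'): parent n7 fail=0; on 'b' 0 → fail=0;  out ∅∪∅=∅
  n10('cd'): parent n1 fail=0; on 'd' 0 → fail=7;  out {2}∪∅={2}
  n11('da'): parent n7 fail=0; on 'a' 0 → fail=13;  out ∅∪∅=∅
  n14('ab'): parent n13 fail=0; on 'b' 0 → fail=0;  out {4}∪∅={4}
  n3('ccc'): parent n2 fail=1; on 'c' 1 → fail=2;  out ∅∪∅=∅
  n9('dbd'): parent n8 fail=0; on 'd' 0 → fail=7;  out {1}∪∅={1}
  n12('dac'): parent n11 fail=13; on 'c' 13→0 → fail=1;  out {3}∪∅={3}
  n4('ccca'): parent n3 fail=2; on 'a' 2→1→0 → fail=13;  out ∅∪∅=∅
  n5('cccaa'): parent n4 fail=13; on 'a' 13→0 → fail=13;  out ∅∪∅=∅
  n6('cccaab'): parent n5 fail=13; on 'b' 13 → fail=14;  out {0}∪{4}={0,4}

Scan:
[0] read 'd'  n0⇒n7
[1] read 'b'  n7⇒n8
[2] read 'a'  n8⇒n13 (via fail)
[3] read 'd'  n13⇒n7 (via fail)
[4] read 'b'  n7⇒n8
[5] read 'd'  n8⇒n9  → match P1@[3:5]
[6] read 'c'  n9⇒n1 (via fail)
[7] read 'd'  n1⇒n10  → match P2@[6:7]
[8] read 'c'  n10⇒n1 (via fail)
[9] read 'c'  n1⇒n2
[10] read 'c'  n2⇒n3
[11] read 'a'  n3⇒n4
[12] read 'a'  n4⇒n5
[13] read 'b'  n5⇒n6  → match P0@[8:13],P4@[12:13]
[14] read 'a'  n6⇒n13 (via fail)
[15] read 'd'  n13⇒n7 (via fail)
[16] read 'a'  n7⇒n11
[17] read 'c'  n11⇒n12  → match P3@[15:17]
[18] read 'd'  n12⇒n10 (via fail)  → match P2@[17:18]
[19] read 'a'  n10⇒n11 (via fail)
[20] read 'c'  n11⇒n12  → match P3@[18:20]
[21] read 'c'  n12⇒n2 (via fail)
[22] read 'c'  n2⇒n3
[23] read 'c'  n3⇒n3 (via fail)
[24] read 'a'  n3⇒n4
[25] read 'a'  n4⇒n5
[26] read 'b'  n5⇒n6  → match P0@[21:26],P4@[25:26]
[27] read 'c'  n6⇒n1 (via fail)
[28] read 'd'  n1⇒n10  → match P2@[27:28]
[29] read 'b'  n10⇒n8 (via fail)
[30] read 'a'  n8⇒n13 (via fail)
[31] read 'd'  n13⇒n7 (via fail)
[32] read 'b'  n7⇒n8
[33] read 'd'  n8⇒n9  → match P1@[31:33]
[34] read 'b'  n9⇒n8 (via fail)
[35] read 'c'  n8⇒n1 (via fail)
[36] read 'd'  n1⇒n10  → match P2@[35:36]
[37] read 'c'  n10⇒n1 (via fail)
[38] read 'a'  n1⇒n13 (via fail)
[39] read 'd'  n13⇒n7 (via fail)
[40] read 'a'  n7⇒n11
[41] read 'c'  n11⇒n12  → match P3@[39:41]
[42] read 'a'  n12⇒n13 (via fail)
[43] read 'd'  n13⇒n7 (via fail)
[44] read 'b'  n7⇒n8
[45] read 'd'  n8⇒n9  → match P1@[43:45]
[46] read 'd'  n9⇒n7 (via fail)
[47] read 'a'  n7⇒n11
[48] read 'c'  n11⇒n12  → match P3@[46:48]
[49] read 'a'  n12⇒n13 (via fail)
[50] read 'c'  n13⇒n1 (via fail)
[51] read 'c'  n1⇒n2
[52] read 'c'  n2⇒n3
[53] read 'a'  n3⇒n4
[54] read 'a'  n4⇒n5
[55] read 'b'  n5⇒n6  → match P0@[50:55],P4@[54:55]
[56] read 'd'  n6⇒n7 (via fail)
[57] read 'c'  n7⇒n1 (via fail)
[58] read 'b'  n1⇒n0 (via fail)
[59] read 'b'  n0⇒n0
[60] read 'c'  n0⇒n1
[61] read 'a'  n1⇒n13 (via fail)
[62] read 'c'  n13⇒n1 (via fail)

Result: [[5,1],[7,2],[13,0],[13,4],[17,3],[18,2],[20,3],[26,0],[26,4],[28,2],[33,1],[36,2],[41,3],[45,1],[48,3],[55,0],[55,4]]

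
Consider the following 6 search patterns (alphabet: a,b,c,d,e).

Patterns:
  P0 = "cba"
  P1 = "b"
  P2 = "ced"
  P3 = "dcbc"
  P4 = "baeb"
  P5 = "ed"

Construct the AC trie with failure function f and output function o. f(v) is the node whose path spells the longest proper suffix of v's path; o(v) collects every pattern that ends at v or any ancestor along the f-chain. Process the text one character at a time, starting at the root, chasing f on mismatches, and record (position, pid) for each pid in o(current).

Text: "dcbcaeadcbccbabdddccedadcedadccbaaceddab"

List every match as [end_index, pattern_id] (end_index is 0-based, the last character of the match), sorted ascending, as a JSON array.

Build:
Trie (insert patterns):
  n0 'ε': b→4 c→1 d→7 e→14
  n1 'c': b→2 e→5
  n2 'cb': a→3
  n3 'cba': ·  ←P0
  n4 'b': a→11  ←P1
  n5 'ce': d→6
  n6 'ced': ·  ←P2
  n7 'd': c→8
  n8 'dc': b→9
  n9 'dcb': c→10
  n10 'dcbc': ·  ←P3
  n11 'ba': e→12
  n12 'bae': b→13
  n13 'baeb': ·  ←P4
  n14 'e': d→15
  n15 'ed': ·  ←P5

BFS fail/out derivation:
  fail(1) 'c': from fail(0)=0 chase 'c': 0 ⇒ 0;  out=∅∪out(0)=∅
  fail(4) 'b': from fail(0)=0 chase 'b': 0 ⇒ 0;  out={1}∪out(0)={1}
  fail(7) 'd': from fail(0)=0 chase 'd': 0 ⇒ 0;  out=∅∪out(0)=∅
  fail(14) 'e': from fail(0)=0 chase 'e': 0 ⇒ 0;  out=∅∪out(0)=∅
  fail(2) 'cb': from fail(1)=0 chase 'b': 0 ⇒ 4;  out=∅∪out(4)={1}
  fail(5) 'ce': from fail(1)=0 chase 'e': 0 ⇒ 14;  out=∅∪out(14)=∅
  fail(8) 'dc': from fail(7)=0 chase 'c': 0 ⇒ 1;  out=∅∪out(1)=∅
  fail(11) 'ba': from fail(4)=0 chase 'a': 0 ⇒ 0;  out=∅∪out(0)=∅
  fail(15) 'ed': from fail(14)=0 chase 'd': 0 ⇒ 7;  out={5}∪out(7)={5}
  fail(3) 'cba': from fail(2)=4 chase 'a': 4 ⇒ 11;  out={0}∪out(11)={0}
  fail(6) 'ced': from fail(5)=14 chase 'd': 14 ⇒ 15;  out={2}∪out(15)={2,5}
  fail(9) 'dcb': from fail(8)=1 chase 'b': 1 ⇒ 2;  out=∅∪out(2)={1}
  fail(12) 'bae': from fail(11)=0 chase 'e': 0 ⇒ 14;  out=∅∪out(14)=∅
  fail(10) 'dcbc': from fail(9)=2 chase 'c': 2→4→0 ⇒ 1;  out={3}∪out(1)={3}
  fail(13) 'baeb': from fail(12)=14 chase 'b': 14→0 ⇒ 4;  out={4}∪out(4)={1,4}

Run:
i=0 'd': node 0→7
i=1 'c': node 7→8
i=2 'b': node 8→9  emit P1@[2:2]
i=3 'c': node 9→10  emit P3@[0:3]
i=4 'a': node 10→0 ·f
i=5 'e': node 0→14
i=6 'a': node 14→0 ·f
i=7 'd': node 0→7
i=8 'c': node 7→8
i=9 'b': node 8→9  emit P1@[9:9]
i=10 'c': node 9→10  emit P3@[7:10]
i=11 'c': node 10→1 ·f
i=12 'b': node 1→2  emit P1@[12:12]
i=13 'a': node 2→3  emit P0@[11:13]
i=14 'b': node 3→4 ·f  emit P1@[14:14]
i=15 'd': node 4→7 ·f
i=16 'd': node 7→7 ·f
i=17 'd': node 7→7 ·f
i=18 'c': node 7→8
i=19 'c': node 8→1 ·f
i=20 'e': node 1→5
i=21 'd': node 5→6  emit P2@[19:21],P5@[20:21]
i=22 'a': node 6→0 ·f
i=23 'd': node 0→7
i=24 'c': node 7→8
i=25 'e': node 8→5 ·f
i=26 'd': node 5→6  emit P2@[24:26],P5@[25:26]
i=27 'a': node 6→0 ·f
i=28 'd': node 0→7
i=29 'c': node 7→8
i=30 'c': node 8→1 ·f
i=31 'b': node 1→2  emit P1@[31:31]
i=32 'a': node 2→3  emit P0@[30:32]
i=33 'a': node 3→0 ·f
i=34 'c': node 0→1
i=35 'e': node 1→5
i=36 'd': node 5→6  emit P2@[34:36],P5@[35:36]
i=37 'd': node 6→7 ·f
i=38 'a': node 7→0 ·f
i=39 'b': node 0→4  emit P1@[39:39]

Result: [[2,1],[3,3],[9,1],[10,3],[12,1],[13,0],[14,1],[21,2],[21,5],[26,2],[26,5],[31,1],[32,0],[36,2],[36,5],[39,1]]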